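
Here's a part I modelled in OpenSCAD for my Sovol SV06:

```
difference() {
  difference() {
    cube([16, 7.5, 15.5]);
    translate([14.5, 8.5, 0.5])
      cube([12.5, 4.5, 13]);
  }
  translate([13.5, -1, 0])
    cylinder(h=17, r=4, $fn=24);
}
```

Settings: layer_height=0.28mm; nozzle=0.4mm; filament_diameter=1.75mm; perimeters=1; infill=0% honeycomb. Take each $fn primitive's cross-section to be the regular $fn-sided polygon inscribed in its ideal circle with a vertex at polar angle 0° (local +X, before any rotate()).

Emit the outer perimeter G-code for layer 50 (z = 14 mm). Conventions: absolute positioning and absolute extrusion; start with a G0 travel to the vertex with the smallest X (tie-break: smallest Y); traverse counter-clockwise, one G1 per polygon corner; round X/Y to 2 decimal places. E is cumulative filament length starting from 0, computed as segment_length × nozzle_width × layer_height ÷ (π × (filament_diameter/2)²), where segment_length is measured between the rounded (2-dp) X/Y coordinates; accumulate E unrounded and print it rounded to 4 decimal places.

At z = 14 mm: the cube (footprint 16×7.5) is included at this height; the cube at (14.5, 8.5) is absent (z outside [0.5, 13.5]); Taking the first minus the rest: none of the subtracted shapes is present at this height, so the 16×7.5 cube is unchanged — 1 connected region; the r=4 cylinder at (13.5, -1) contributes a regular 24-gon of circumradius 4; After the difference (first − rest): starting from that combined region, the r=4 cylinder at (13.5, -1) partially overlaps it — only the 15.23 mm² overlap (of its 49.69 mm²) is removed, clipping the outline — 1 connected region. The outline is a single polygon with 13 vertices. Extrusion per mm of travel: 0.4 × 0.28 / (π × 0.875²) = 0.046564. Accumulating E over each segment gives final E = 2.1663.

G0 X0.00 Y0.00 Z14.00
G1 X9.63 Y0.00 E0.4484
G1 X9.64 Y0.04 E0.4503
G1 X10.04 Y1.00 E0.4988
G1 X10.67 Y1.83 E0.5473
G1 X11.50 Y2.46 E0.5958
G1 X12.46 Y2.86 E0.6442
G1 X13.50 Y3.00 E0.6931
G1 X14.54 Y2.86 E0.7420
G1 X15.50 Y2.46 E0.7904
G1 X16.00 Y2.08 E0.8196
G1 X16.00 Y7.50 E1.0720
G1 X0.00 Y7.50 E1.8170
G1 X0.00 Y0.00 E2.1663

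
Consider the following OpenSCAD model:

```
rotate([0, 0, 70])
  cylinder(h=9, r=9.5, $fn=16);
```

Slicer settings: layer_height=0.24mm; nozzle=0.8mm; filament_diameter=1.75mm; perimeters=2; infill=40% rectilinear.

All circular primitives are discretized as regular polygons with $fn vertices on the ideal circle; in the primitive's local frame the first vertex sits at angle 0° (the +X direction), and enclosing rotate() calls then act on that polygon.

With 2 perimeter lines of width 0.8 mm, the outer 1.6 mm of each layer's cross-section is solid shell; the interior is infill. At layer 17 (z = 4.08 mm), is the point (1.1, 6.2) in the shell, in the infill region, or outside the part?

At z = 4.08 mm: the r=9.5 cylinder contributes a regular 16-gon of circumradius 9.5; (rotated 70° about Z; rotation is an isometry so areas/perimeters/island counts are preserved). Overall, the cross-section is a single solid region. Undo the 70° rotation: the query point maps to (6.202, 1.087) in the un-rotated model frame. The nearest boundary edge runs (9.50, 0.00)→(8.78, 3.64); distance from the point to it = 3.02 mm. The point is inside the cross-section and 3.02 mm from the nearest boundary — more than the 1.6 mm shell width (2 × 0.8), so it's in the infill interior.

infill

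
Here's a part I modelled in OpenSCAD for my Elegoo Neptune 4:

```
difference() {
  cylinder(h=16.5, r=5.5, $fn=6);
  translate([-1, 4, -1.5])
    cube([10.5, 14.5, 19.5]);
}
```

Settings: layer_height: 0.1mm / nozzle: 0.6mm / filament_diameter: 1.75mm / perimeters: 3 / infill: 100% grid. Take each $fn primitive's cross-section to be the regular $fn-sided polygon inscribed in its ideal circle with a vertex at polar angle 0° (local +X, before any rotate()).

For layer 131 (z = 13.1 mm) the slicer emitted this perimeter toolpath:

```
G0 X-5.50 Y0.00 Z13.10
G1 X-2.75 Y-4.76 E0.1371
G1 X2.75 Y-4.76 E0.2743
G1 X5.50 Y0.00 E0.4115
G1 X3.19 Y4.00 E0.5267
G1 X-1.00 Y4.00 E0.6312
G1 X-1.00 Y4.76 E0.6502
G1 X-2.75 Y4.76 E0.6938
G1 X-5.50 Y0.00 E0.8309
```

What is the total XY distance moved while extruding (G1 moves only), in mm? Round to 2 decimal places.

33.31 mm

Sum the Euclidean lengths of each G1 segment: total = 33.31 mm.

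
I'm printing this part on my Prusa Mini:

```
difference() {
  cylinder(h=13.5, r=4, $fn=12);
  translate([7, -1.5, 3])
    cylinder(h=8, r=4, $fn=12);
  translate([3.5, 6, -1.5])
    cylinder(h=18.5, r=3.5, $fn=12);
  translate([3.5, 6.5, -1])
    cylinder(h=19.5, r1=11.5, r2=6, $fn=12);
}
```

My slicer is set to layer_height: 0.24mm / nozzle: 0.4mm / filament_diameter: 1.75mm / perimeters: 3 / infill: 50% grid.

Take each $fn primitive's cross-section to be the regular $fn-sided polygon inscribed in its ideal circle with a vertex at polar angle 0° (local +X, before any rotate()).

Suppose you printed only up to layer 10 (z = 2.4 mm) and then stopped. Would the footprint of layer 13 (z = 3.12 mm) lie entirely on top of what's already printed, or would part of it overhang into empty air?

part overhangs

Compare the two slices. At z = 2.4: the r=4 cylinder gives a regular 12-gon of circumradius 4 (constant along its height) (area = (12/2)·4.000²·sin(360°/12) = 48.00 mm²); the cylinder at (7, -1.5) does not reach this height (z outside [3, 11]); the cylinder at (3.5, 6): section is a regular 12-gon, circumradius r=3.5 (area = (12/2)·3.500²·sin(360°/12) = 36.75 mm²); the cone at (3.5, 6.5): at t=0.174 of its height the radius interpolates to r₁+(r₂−r₁)t = 10.541, giving a regular 12-gon of that circumradius (area = (12/2)·10.541²·sin(360°/12) = 333.34 mm²); Subtracting the remaining from the first: starting from the r=4 cylinder (48.00 mm²), the r=3.5 cylinder at (3.5, 6) partially overlaps it — only the 0.57 mm² overlap (of its 36.75 mm²) is removed, clipping the outline; the cone at (3.5, 6.5) partially overlaps it — only the 43.10 mm² overlap (of its 333.34 mm²) is removed, clipping the outline — area = 4.33 mm². At z = 3.12: the cylinder: section is a regular 12-gon, circumradius r=4 (area = (12/2)·4.000²·sin(360°/12) = 48.00 mm²); the r=4 cylinder at (7, -1.5) contributes a regular 12-gon of circumradius 4 (area = (12/2)·4.000²·sin(360°/12) = 48.00 mm²); the r=3.5 cylinder at (3.5, 6) gives a regular 12-gon of circumradius 3.5 (constant along its height) (area = (12/2)·3.500²·sin(360°/12) = 36.75 mm²); the cone at (3.5, 6.5) contributes a regular 12-gon of circumradius 10.338 (interpolated between r1=11.5 and r2=6 at t=0.211) (area = (12/2)·10.338²·sin(360°/12) = 320.62 mm²); Subtracting the remaining from the first: starting from the r=4 cylinder (48.00 mm²), the r=4 cylinder at (7, -1.5) partially overlaps it — only the 1.45 mm² overlap (of its 48.00 mm²) is removed, clipping the outline; the r=3.5 cylinder at (3.5, 6) partially overlaps it — only the 0.57 mm² overlap (of its 36.75 mm²) is removed, clipping the outline; the cone at (3.5, 6.5) partially overlaps it — only the 40.32 mm² overlap (of its 320.62 mm²) is removed, clipping the outline — area = 5.66 mm². Checking containment: at z = 3.12 the cross-section extends beyond the z = 2.4 cross-section by about 1.33 mm².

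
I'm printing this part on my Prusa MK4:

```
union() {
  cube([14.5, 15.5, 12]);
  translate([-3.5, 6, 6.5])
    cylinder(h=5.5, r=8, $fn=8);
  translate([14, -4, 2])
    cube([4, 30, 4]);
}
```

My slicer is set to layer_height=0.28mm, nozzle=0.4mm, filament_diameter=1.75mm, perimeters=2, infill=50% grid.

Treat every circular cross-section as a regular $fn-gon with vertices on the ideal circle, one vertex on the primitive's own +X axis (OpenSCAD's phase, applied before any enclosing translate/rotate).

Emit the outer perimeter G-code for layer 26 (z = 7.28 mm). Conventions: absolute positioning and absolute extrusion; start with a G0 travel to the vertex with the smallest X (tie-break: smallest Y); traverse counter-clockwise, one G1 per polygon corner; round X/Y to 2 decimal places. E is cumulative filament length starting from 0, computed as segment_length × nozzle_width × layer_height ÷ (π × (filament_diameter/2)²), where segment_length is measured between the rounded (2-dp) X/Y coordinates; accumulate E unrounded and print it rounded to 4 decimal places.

G0 X-11.50 Y6.00 Z7.28
G1 X-9.16 Y0.34 E0.2852
G1 X-3.50 Y-2.00 E0.5704
G1 X1.33 Y0.00 E0.8138
G1 X14.50 Y0.00 E1.4271
G1 X14.50 Y15.50 E2.1488
G1 X0.00 Y15.50 E2.8240
G1 X0.00 Y12.55 E2.9613
G1 X-3.50 Y14.00 E3.1377
G1 X-9.16 Y11.66 E3.4229
G1 X-11.50 Y6.00 E3.7081

At z = 7.28 mm: the cube is present — its section is the full 14.5×15.5 rectangle; the r=8 cylinder at (-3.5, 6) contributes a regular 8-gon of circumradius 8; the cube at (14, -4) does not reach this height (z outside [2, 6]); Combining (union): the regions partially overlap (shared area 39.22 mm²), so overlapping operands fuse into one piece — 1 connected region. The outline is a single polygon with 10 vertices. Extrusion per mm of travel: 0.4 × 0.28 / (π × 0.875²) = 0.046564. Accumulating E over each segment gives final E = 3.7081.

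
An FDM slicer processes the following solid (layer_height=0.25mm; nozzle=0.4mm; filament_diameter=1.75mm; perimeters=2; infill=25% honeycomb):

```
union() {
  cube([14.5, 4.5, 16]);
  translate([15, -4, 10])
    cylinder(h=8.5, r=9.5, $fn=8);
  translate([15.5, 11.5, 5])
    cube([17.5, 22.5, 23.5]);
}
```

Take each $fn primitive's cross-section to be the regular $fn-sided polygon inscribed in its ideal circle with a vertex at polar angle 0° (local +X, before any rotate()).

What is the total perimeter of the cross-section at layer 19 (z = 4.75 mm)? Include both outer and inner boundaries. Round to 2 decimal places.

At z = 4.75 mm: the cube is present — its section is the full 14.5×4.5 rectangle (perimeter 38.00 mm); the cylinder at (15, -4) is absent (z outside [10, 18.5]); the cube at (15.5, 11.5) is not intersected at this z (z outside [5, 28.5]); Combining (union): only the 14.5×4.5 cube is present, so the union is just that shape — boundary = 38.00 mm. Overall, the cross-section is a single solid region. Total boundary length (outer) = 38.00 mm.

38.00 mm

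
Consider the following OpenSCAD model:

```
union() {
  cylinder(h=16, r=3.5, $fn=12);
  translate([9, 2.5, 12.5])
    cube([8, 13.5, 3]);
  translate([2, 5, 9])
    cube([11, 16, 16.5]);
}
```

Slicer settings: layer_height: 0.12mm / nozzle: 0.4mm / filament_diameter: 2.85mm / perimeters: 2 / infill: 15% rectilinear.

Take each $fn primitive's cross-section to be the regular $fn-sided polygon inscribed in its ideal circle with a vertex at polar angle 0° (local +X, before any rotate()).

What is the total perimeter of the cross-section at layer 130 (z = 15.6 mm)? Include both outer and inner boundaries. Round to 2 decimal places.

At z = 15.6 mm: the r=3.5 cylinder gives a regular 12-gon of circumradius 3.5 (constant along its height) (perimeter = 2·12·3.500·sin(180°/12) = 21.74 mm); the cube at (9, 2.5) is absent (z outside [12.5, 15.5]); the cube at (2, 5) (footprint 11×16) is included at this height (perimeter 54.00 mm); Combining (union): the 2 present regions are separate (no shared area or edge), so areas and boundary lengths simply add and each stays a separate island — boundary = 75.74 mm. Overall, the cross-section has 2 separate islands. Total boundary length (outer) = 75.74 mm.

75.74 mm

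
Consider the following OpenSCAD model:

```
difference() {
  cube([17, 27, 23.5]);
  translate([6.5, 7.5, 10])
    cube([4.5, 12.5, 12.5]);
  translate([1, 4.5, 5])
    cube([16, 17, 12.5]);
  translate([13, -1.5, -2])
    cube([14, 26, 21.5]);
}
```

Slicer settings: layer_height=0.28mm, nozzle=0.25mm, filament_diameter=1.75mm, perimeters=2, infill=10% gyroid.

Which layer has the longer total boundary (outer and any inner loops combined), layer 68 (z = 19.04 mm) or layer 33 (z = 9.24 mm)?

Layer 68 (z = 19.04): the cube is present — its section is the full 17×27 rectangle (perimeter 88.00 mm); the cube at (6.5, 7.5) (footprint 4.5×12.5) is included at this height (perimeter 34.00 mm); the cube at (1, 4.5) is absent (z outside [5, 17.5]); the cube at (13, -1.5) (footprint 14×26) is included at this height (perimeter 80.00 mm); After the difference (first − rest): starting from the 17×27 cube, the 4.5×12.5 cube at (6.5, 7.5) lies wholly inside it (removes its full 56.25 mm² and its 34.00 mm outline becomes a hole wall); the 14×26 cube at (13, -1.5) partially overlaps it — only the 98.00 mm² overlap (of its 364.00 mm²) is removed, clipping the outline — boundary (outer + 1 inner loop) = 122.00 mm. So its perimeter = 122.00 mm. Layer 33 (z = 9.24): the cube is present — its section is the full 17×27 rectangle (perimeter 88.00 mm); the cube at (6.5, 7.5) is absent (z outside [10, 22.5]); the cube at (1, 4.5) (footprint 16×17) is included at this height (perimeter 66.00 mm); the 14×26 cube at (13, -1.5) contributes its full rectangle (perimeter 80.00 mm); Taking the first minus the rest: starting from the 17×27 cube, the 16×17 cube at (1, 4.5) lies inside it touching the edge (removes its full 272.00 mm²); the 14×26 cube at (13, -1.5) partially overlaps it — only the 30.00 mm² overlap (of its 364.00 mm²) is removed, clipping the outline — boundary = 112.00 mm. So its perimeter = 112.00 mm. Layer 68 is larger (122.00 vs 112.00 mm).

layer 68 (z = 19.04 mm)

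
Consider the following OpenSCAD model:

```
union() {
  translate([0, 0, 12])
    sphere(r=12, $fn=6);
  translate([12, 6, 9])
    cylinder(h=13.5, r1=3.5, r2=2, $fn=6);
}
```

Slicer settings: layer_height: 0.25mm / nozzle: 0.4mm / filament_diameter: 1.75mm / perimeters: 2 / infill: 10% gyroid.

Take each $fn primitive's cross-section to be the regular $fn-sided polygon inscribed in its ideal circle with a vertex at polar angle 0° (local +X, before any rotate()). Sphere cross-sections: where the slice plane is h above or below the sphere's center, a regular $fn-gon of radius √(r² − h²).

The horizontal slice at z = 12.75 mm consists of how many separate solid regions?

2

At z = 12.75 mm: the r=12 sphere slices to a regular 6-gon of circumradius 11.977 (√(r²−h²) with h=0.75 from center); the cone at (12, 6) (r1=3.5→r2=2) has section circumradius 3.083 here — a regular 6-gon; Combining (union): the 2 present regions are separate (no shared area or edge), so areas and boundary lengths simply add and each stays a separate island — 2 connected regions. The result has 2 disconnected regions.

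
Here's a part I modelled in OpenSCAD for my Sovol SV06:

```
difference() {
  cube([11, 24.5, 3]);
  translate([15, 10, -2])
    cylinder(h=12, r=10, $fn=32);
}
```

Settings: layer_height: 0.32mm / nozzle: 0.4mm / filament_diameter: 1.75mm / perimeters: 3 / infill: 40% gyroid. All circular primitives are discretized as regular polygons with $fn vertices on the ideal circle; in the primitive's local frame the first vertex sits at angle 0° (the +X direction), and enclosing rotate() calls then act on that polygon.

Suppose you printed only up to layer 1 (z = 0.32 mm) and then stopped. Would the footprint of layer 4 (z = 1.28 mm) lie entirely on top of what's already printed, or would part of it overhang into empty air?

Compare the two slices. At z = 0.32: the cube (footprint 11×24.5) is included at this height (area 269.50 mm²); the r=10 cylinder at (15, 10) gives a regular 32-gon of circumradius 10 (constant along its height) (area = (32/2)·10.000²·sin(360°/32) = 312.14 mm²); Subtracting the remaining from the first: starting from the 11×24.5 cube (269.50 mm²), the r=10 cylinder at (15, 10) partially overlaps it — only the 78.52 mm² overlap (of its 312.14 mm²) is removed, clipping the outline — area = 190.98 mm². At z = 1.28: the cube is present — its section is the full 11×24.5 rectangle (area 269.50 mm²); the r=10 cylinder at (15, 10) contributes a regular 32-gon of circumradius 10 (area = (32/2)·10.000²·sin(360°/32) = 312.14 mm²); After the difference (first − rest): starting from the 11×24.5 cube (269.50 mm²), the r=10 cylinder at (15, 10) partially overlaps it — only the 78.52 mm² overlap (of its 312.14 mm²) is removed, clipping the outline — area = 190.98 mm². Checking containment: the cross-section at z = 1.28 is a subset of the cross-section at z = 0.32.

entirely on top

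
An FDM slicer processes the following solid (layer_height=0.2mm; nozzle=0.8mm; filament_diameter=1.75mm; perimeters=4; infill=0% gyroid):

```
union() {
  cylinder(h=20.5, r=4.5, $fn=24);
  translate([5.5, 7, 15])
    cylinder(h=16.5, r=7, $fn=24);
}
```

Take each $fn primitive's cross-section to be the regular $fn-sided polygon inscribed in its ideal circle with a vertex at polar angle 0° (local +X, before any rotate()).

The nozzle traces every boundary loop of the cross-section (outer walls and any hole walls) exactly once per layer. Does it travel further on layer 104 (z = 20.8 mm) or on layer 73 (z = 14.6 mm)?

Layer 104 (z = 20.8): the cylinder does not reach this height (z outside [0, 20.5]); the r=7 cylinder at (5.5, 7) gives a regular 24-gon of circumradius 7 (constant along its height) (perimeter = 2·24·7.000·sin(180°/24) = 43.86 mm); Merging all regions: only the r=7 cylinder at (5.5, 7) is present, so the union is just that shape — boundary = 43.86 mm. So its perimeter = 43.86 mm. Layer 73 (z = 14.6): the r=4.5 cylinder contributes a regular 24-gon of circumradius 4.5 (perimeter = 2·24·4.500·sin(180°/24) = 28.19 mm); the cylinder at (5.5, 7) is absent (z outside [15, 31.5]); Taking the union: only the r=4.5 cylinder is present, so the union is just that shape — boundary = 28.19 mm. So its perimeter = 28.19 mm. Layer 104 is larger (43.86 vs 28.19 mm).

layer 104 (z = 20.8 mm)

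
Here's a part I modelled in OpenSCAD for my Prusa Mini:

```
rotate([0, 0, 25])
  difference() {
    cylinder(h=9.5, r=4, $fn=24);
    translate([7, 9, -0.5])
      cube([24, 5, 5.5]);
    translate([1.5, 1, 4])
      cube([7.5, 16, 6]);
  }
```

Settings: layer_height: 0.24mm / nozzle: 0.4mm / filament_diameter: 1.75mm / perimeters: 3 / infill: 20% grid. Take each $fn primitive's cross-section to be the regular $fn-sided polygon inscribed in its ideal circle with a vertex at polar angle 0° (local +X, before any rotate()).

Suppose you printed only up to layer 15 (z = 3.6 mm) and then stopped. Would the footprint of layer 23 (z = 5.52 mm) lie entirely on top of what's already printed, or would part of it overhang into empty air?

entirely on top

Compare the two slices. At z = 3.6: the cylinder: section is a regular 24-gon, circumradius r=4 (area = (24/2)·4.000²·sin(360°/24) = 49.69 mm²); the cube at (7, 9) is present — its section is the full 24×5 rectangle (area 120.00 mm²); the cube at (1.5, 1) is not intersected at this z (z outside [4, 10]); Taking the first minus the rest: starting from the r=4 cylinder (49.69 mm²), the 24×5 cube at (7, 9) misses the remaining region (no effect) — area = 49.69 mm²; (whole slice rotated 25° about Z — lengths, areas and connectivity unchanged). At z = 5.52: the cylinder: section is a regular 24-gon, circumradius r=4 (area = (24/2)·4.000²·sin(360°/24) = 49.69 mm²); the cube at (7, 9) is absent (z outside [-0.5, 5]); the 7.5×16 cube at (1.5, 1) contributes its full rectangle (area 120.00 mm²); After the difference (first − rest): starting from the r=4 cylinder (49.69 mm²), the 7.5×16 cube at (1.5, 1) partially overlaps it — only the 4.17 mm² overlap (of its 120.00 mm²) is removed, clipping the outline — area = 45.53 mm²; (rotated 25° about Z; rotation is an isometry so areas/perimeters/island counts are preserved). Checking containment: the cross-section at z = 5.52 is a subset of the cross-section at z = 3.6.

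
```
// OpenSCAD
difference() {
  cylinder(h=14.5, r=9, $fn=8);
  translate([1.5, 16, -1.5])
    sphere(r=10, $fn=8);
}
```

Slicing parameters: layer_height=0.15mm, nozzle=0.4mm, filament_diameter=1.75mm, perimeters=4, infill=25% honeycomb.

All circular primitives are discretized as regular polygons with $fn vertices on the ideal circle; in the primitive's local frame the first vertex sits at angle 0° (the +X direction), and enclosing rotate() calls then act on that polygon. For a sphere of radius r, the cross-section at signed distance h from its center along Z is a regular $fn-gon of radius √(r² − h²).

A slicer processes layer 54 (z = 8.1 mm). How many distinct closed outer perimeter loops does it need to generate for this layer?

At z = 8.1 mm: the r=9 cylinder gives a regular 8-gon of circumradius 9 (constant along its height); the r=10 sphere at (1.5, 16) slices to a regular 8-gon of circumradius 2.800 (√(r²−h²) with h=9.6 from center); After the difference (first − rest): starting from the r=9 cylinder, the r=10 sphere at (1.5, 16) misses the remaining region (no effect) — 1 connected region. The result has 1 disconnected region.

1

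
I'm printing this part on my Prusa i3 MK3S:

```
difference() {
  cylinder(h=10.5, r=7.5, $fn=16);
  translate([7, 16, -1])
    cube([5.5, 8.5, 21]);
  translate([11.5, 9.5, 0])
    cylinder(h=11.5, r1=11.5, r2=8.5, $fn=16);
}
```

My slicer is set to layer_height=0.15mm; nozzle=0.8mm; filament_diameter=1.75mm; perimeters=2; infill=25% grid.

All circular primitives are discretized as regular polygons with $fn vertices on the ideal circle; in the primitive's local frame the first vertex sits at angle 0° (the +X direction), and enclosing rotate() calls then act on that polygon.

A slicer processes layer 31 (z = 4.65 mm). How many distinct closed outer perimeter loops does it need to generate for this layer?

At z = 4.65 mm: the cylinder: section is a regular 16-gon, circumradius r=7.5; the 5.5×8.5 cube at (7, 16) contributes its full rectangle; the cone at (11.5, 9.5) contributes a regular 16-gon of circumradius 10.287 (interpolated between r1=11.5 and r2=8.5 at t=0.404); Taking the first minus the rest: starting from the r=7.5 cylinder, the 5.5×8.5 cube at (7, 16) misses the remaining region (no effect); the cone at (11.5, 9.5) partially overlaps it — only the 16.33 mm² overlap (of its 323.97 mm²) is removed, clipping the outline — 1 connected region. The result has 1 disconnected region.

1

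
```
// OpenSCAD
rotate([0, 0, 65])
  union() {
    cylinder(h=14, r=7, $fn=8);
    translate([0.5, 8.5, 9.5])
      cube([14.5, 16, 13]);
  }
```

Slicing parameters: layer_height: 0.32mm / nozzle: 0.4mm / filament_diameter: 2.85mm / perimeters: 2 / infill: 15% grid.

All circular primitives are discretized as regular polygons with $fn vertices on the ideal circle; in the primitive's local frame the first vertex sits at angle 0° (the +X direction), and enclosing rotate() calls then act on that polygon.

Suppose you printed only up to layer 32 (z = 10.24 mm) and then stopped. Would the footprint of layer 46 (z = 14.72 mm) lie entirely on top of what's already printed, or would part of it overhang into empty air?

Compare the two slices. At z = 10.24: the r=7 cylinder contributes a regular 8-gon of circumradius 7 (area = (8/2)·7.000²·sin(360°/8) = 138.59 mm²); the cube at (0.5, 8.5) is present — its section is the full 14.5×16 rectangle (area 232.00 mm²); Merging all regions: the 2 present regions are separate (no shared area or edge), so areas and boundary lengths simply add and each stays a separate island — area = 370.59 mm²; (rotated 65° about Z; rotation is an isometry so areas/perimeters/island counts are preserved). At z = 14.72: the cylinder is absent (z outside [0, 14]); the cube at (0.5, 8.5) is present — its section is the full 14.5×16 rectangle (area 232.00 mm²); Merging all regions: only the 14.5×16 cube at (0.5, 8.5) is present, so the union is just that shape — area = 232.00 mm²; (whole slice rotated 65° about Z — lengths, areas and connectivity unchanged). Checking containment: the cross-section at z = 14.72 is a subset of the cross-section at z = 10.24.

entirely on top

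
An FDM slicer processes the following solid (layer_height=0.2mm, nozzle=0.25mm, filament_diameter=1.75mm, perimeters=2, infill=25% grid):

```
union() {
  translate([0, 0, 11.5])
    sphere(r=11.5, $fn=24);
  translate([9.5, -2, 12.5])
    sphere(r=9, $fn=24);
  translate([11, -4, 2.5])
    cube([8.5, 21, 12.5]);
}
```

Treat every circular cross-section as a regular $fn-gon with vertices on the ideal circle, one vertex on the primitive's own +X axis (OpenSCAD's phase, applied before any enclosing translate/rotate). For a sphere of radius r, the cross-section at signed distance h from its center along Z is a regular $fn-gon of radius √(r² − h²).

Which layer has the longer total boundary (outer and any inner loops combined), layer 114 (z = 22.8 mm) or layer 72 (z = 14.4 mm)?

Layer 114 (z = 22.8): the r=11.5 sphere slices to a regular 24-gon of circumradius 2.135 (√(r²−h²) with h=11.3 from center) (perimeter = 2·24·2.135·sin(180°/24) = 13.38 mm); the sphere at (9.5, -2) is not intersected at this z (|z−center|=10.300 > r=9); the cube at (11, -4) is not intersected at this z (z outside [2.5, 15]); Combining (union): only the r=11.5 sphere is present, so the union is just that shape — boundary = 13.38 mm. So its perimeter = 13.38 mm. Layer 72 (z = 14.4): the r=11.5 sphere slices to a regular 24-gon of circumradius 11.128 (√(r²−h²) with h=2.9 from center) (perimeter = 2·24·11.128·sin(180°/24) = 69.72 mm); the r=9 sphere at (9.5, -2) slices to a regular 24-gon of circumradius 8.797 (√(r²−h²) with h=1.9 from center) (perimeter = 2·24·8.797·sin(180°/24) = 55.12 mm); the cube at (11, -4) is present — its section is the full 8.5×21 rectangle (perimeter 59.00 mm); Taking the union: the regions partially overlap (shared area 183.37 mm²), so the edge portions inside another operand are dropped and the merged outline is re-measured after clipping — boundary = 110.33 mm. So its perimeter = 110.33 mm. Layer 72 is larger (110.33 vs 13.38 mm).

layer 72 (z = 14.4 mm)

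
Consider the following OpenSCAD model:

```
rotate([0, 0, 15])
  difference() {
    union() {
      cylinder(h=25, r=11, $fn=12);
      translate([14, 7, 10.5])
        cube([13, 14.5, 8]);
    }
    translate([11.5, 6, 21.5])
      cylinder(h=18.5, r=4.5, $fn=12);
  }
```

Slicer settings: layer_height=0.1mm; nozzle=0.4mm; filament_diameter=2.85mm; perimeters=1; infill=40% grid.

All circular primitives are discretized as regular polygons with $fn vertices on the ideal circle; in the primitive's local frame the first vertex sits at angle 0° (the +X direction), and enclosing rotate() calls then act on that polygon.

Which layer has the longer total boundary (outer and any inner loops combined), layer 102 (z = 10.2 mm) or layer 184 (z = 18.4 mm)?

Layer 102 (z = 10.2): the cylinder: section is a regular 12-gon, circumradius r=11 (perimeter = 2·12·11.000·sin(180°/12) = 68.33 mm); the cube at (14, 7) does not reach this height (z outside [10.5, 18.5]); Merging all regions: only the r=11 cylinder is present, so the union is just that shape — boundary = 68.33 mm; the cylinder at (11.5, 6) is not intersected at this z (z outside [21.5, 40]); After the difference (first − rest): none of the subtracted shapes is present at this height, so that combined region is unchanged — boundary = 68.33 mm; (whole slice rotated 15° about Z — lengths, areas and connectivity unchanged). So its perimeter = 68.33 mm. Layer 184 (z = 18.4): the r=11 cylinder contributes a regular 12-gon of circumradius 11 (perimeter = 2·12·11.000·sin(180°/12) = 68.33 mm); the cube at (14, 7) (footprint 13×14.5) is included at this height (perimeter 55.00 mm); Merging all regions: the 2 present regions are separate (no shared area or edge), so areas and boundary lengths simply add and each stays a separate island — boundary = 123.33 mm; the cylinder at (11.5, 6) is not intersected at this z (z outside [21.5, 40]); Subtracting the remaining from the first: none of the subtracted shapes is present at this height, so the result so far is unchanged — boundary = 123.33 mm; (whole slice rotated 15° about Z — lengths, areas and connectivity unchanged). So its perimeter = 123.33 mm. Layer 184 is larger (123.33 vs 68.33 mm).

layer 184 (z = 18.4 mm)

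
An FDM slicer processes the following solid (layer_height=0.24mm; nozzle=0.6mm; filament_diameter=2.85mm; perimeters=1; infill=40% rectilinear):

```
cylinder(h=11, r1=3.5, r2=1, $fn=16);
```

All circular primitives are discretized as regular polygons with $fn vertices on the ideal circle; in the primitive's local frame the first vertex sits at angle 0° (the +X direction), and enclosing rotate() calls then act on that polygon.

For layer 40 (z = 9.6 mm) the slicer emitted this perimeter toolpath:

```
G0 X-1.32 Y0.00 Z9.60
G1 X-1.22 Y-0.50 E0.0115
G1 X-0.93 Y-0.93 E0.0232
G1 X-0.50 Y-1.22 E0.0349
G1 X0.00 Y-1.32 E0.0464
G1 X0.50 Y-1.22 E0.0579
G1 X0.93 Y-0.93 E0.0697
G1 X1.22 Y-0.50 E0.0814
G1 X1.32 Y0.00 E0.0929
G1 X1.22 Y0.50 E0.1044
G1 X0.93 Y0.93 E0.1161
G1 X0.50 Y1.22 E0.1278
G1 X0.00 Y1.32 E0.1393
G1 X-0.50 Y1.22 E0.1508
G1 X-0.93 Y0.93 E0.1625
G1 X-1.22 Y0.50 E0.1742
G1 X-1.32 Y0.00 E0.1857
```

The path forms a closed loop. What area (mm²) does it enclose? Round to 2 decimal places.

Apply the shoelace formula to the sequence of (X, Y) vertices; enclosed area = 5.32 mm².

5.32 mm²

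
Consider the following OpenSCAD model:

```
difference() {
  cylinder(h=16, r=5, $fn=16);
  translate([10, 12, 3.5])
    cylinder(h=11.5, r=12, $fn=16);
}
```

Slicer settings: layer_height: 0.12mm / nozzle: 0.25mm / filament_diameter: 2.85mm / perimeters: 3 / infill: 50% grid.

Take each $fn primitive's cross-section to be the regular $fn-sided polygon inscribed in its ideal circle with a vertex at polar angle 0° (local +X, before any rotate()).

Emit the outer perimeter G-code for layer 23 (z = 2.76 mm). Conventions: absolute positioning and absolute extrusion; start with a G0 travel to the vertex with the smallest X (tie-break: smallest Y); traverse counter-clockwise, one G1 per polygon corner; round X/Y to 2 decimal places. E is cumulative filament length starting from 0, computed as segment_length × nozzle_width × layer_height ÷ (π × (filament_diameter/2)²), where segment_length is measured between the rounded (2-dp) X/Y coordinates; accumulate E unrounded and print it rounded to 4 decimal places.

At z = 2.76 mm: the r=5 cylinder contributes a regular 16-gon of circumradius 5; the cylinder at (10, 12) does not reach this height (z outside [3.5, 15]); After the difference (first − rest): none of the subtracted shapes is present at this height, so the r=5 cylinder is unchanged — 1 connected region. The outline is a single polygon with 16 vertices. Extrusion per mm of travel: 0.25 × 0.12 / (π × 1.425²) = 0.004703. Accumulating E over each segment gives final E = 0.1468.

G0 X-5.00 Y0.00 Z2.76
G1 X-4.62 Y-1.91 E0.0092
G1 X-3.54 Y-3.54 E0.0184
G1 X-1.91 Y-4.62 E0.0275
G1 X0.00 Y-5.00 E0.0367
G1 X1.91 Y-4.62 E0.0459
G1 X3.54 Y-3.54 E0.0551
G1 X4.62 Y-1.91 E0.0643
G1 X5.00 Y0.00 E0.0734
G1 X4.62 Y1.91 E0.0826
G1 X3.54 Y3.54 E0.0918
G1 X1.91 Y4.62 E0.1010
G1 X0.00 Y5.00 E0.1101
G1 X-1.91 Y4.62 E0.1193
G1 X-3.54 Y3.54 E0.1285
G1 X-4.62 Y1.91 E0.1377
G1 X-5.00 Y0.00 E0.1468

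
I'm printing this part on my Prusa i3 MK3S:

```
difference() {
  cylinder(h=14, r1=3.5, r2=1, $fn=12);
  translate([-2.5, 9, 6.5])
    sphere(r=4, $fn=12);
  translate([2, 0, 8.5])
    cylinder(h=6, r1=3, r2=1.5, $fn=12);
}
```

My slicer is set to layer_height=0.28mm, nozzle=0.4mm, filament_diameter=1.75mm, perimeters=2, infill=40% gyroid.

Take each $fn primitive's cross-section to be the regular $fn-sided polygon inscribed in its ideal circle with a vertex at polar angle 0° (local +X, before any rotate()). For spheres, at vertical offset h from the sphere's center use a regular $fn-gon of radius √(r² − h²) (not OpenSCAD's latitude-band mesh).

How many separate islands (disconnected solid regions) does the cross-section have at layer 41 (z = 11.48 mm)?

1

At z = 11.48 mm: the cone: at t=0.820 of its height the radius interpolates to r₁+(r₂−r₁)t = 1.450, giving a regular 12-gon of that circumradius; the sphere at (-2.5, 9) is absent (|z−center|=4.980 > r=4); the cone at (2, 0) (r1=3→r2=1.5) has section circumradius 2.255 here — a regular 12-gon; Taking the first minus the rest: starting from the cone, the cone at (2, 0) partially overlaps it — only the 3.28 mm² overlap (of its 15.26 mm²) is removed, clipping the outline — 1 connected region. Overall, the cross-section is a single solid region. Island count = 1.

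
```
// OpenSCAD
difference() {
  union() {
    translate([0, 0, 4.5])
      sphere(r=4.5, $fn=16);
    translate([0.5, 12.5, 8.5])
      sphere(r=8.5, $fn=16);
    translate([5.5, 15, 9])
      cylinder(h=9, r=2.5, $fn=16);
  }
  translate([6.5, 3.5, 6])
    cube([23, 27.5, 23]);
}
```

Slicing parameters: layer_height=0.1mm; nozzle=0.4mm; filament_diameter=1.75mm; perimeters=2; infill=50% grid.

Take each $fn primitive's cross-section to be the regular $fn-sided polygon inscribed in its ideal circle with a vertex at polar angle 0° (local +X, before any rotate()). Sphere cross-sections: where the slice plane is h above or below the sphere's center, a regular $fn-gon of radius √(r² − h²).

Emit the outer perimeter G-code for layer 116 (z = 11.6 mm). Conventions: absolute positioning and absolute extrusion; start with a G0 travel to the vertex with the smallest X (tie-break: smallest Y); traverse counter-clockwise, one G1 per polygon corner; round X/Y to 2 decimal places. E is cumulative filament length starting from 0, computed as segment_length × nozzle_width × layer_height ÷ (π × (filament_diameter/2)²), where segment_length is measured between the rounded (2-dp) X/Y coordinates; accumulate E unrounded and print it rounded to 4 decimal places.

At z = 11.6 mm: the sphere is absent (|z−center|=7.100 > r=4.5); the sphere at (0.5, 12.5): section is a regular 16-gon, circumradius = √(r²−h²) = √(8.5²−3.1²) = 7.915; the r=2.5 cylinder at (5.5, 15) contributes a regular 16-gon of circumradius 2.5; Combining (union): the regions partially overlap (shared area 18.72 mm²), so overlapping operands fuse into one piece — 1 connected region; the 23×27.5 cube at (6.5, 3.5) contributes its full rectangle; Taking the first minus the rest: starting from the result so far, the 23×27.5 cube at (6.5, 3.5) partially overlaps it — only the 12.76 mm² overlap (of its 632.50 mm²) is removed, clipping the outline — 1 connected region. The outline is a single polygon with 15 vertices. Extrusion per mm of travel: 0.4 × 0.1 / (π × 0.875²) = 0.016630. Accumulating E over each segment gives final E = 0.8064.

G0 X-7.41 Y12.50 Z11.60
G1 X-6.81 Y9.47 E0.0514
G1 X-5.10 Y6.90 E0.1027
G1 X-2.53 Y5.19 E0.1540
G1 X0.50 Y4.59 E0.2054
G1 X3.53 Y5.19 E0.2568
G1 X6.10 Y6.90 E0.3081
G1 X6.50 Y7.51 E0.3202
G1 X6.50 Y17.49 E0.4862
G1 X6.10 Y18.10 E0.4983
G1 X3.53 Y19.81 E0.5497
G1 X0.50 Y20.41 E0.6010
G1 X-2.53 Y19.81 E0.6524
G1 X-5.10 Y18.10 E0.7037
G1 X-6.81 Y15.53 E0.7551
G1 X-7.41 Y12.50 E0.8064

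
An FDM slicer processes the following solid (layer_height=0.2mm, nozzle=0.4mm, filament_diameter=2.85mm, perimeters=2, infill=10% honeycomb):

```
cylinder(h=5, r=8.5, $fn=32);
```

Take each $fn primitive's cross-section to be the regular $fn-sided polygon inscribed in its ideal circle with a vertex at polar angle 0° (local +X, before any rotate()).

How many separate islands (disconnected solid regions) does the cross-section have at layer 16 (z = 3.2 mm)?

1

At z = 3.2 mm: the r=8.5 cylinder gives a regular 32-gon of circumradius 8.5 (constant along its height). Overall, the cross-section is a single solid region. Island count = 1.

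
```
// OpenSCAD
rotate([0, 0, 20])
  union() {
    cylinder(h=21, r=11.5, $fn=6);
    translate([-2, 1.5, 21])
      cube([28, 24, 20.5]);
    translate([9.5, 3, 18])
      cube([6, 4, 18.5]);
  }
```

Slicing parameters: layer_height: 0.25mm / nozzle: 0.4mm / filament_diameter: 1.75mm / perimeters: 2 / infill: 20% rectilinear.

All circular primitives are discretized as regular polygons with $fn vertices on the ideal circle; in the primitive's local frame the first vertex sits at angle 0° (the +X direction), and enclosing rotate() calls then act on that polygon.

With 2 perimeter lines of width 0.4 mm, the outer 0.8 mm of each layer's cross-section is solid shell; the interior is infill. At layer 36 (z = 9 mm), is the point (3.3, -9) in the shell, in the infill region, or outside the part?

At z = 9 mm: the r=11.5 cylinder contributes a regular 6-gon of circumradius 11.5; the cube at (-2, 1.5) does not reach this height (z outside [21, 41.5]); the cube at (9.5, 3) is absent (z outside [18, 36.5]); Taking the union: only the r=11.5 cylinder is present, so the union is just that shape — 1 connected region; (whole slice rotated 20° about Z — lengths, areas and connectivity unchanged). Overall, the cross-section is a single solid region. Undo the 20° rotation: the query point maps to (0.023, -9.586) in the un-rotated model frame. The nearest boundary edge runs (-5.75, -9.96)→(5.75, -9.96); distance from the point to it = 0.37 mm. The point is inside the cross-section, 0.37 mm from the nearest boundary — within the 0.8 mm shell band (2 × 0.4).

shell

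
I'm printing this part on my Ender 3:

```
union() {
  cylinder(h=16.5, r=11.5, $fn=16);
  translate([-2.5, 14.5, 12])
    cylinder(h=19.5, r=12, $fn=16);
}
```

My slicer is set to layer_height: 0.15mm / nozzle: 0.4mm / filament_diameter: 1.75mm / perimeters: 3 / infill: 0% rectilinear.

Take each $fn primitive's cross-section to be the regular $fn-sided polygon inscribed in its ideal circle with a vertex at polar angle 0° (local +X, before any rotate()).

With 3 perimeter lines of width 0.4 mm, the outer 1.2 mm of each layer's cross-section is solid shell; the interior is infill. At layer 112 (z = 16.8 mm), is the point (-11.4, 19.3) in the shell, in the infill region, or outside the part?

At z = 16.8 mm: the cylinder does not reach this height (z outside [0, 16.5]); the r=12 cylinder at (-2.5, 14.5) gives a regular 16-gon of circumradius 12 (constant along its height); Combining (union): only the r=12 cylinder at (-2.5, 14.5) is present, so the union is just that shape — 1 connected region. Overall, the cross-section is a single solid region. The nearest boundary edge runs (-10.99, 22.99)→(-13.59, 19.09); distance from the point to it = 1.70 mm. The point is inside the cross-section and 1.70 mm from the nearest boundary — more than the 1.2 mm shell width (3 × 0.4), so it's in the infill interior.

infill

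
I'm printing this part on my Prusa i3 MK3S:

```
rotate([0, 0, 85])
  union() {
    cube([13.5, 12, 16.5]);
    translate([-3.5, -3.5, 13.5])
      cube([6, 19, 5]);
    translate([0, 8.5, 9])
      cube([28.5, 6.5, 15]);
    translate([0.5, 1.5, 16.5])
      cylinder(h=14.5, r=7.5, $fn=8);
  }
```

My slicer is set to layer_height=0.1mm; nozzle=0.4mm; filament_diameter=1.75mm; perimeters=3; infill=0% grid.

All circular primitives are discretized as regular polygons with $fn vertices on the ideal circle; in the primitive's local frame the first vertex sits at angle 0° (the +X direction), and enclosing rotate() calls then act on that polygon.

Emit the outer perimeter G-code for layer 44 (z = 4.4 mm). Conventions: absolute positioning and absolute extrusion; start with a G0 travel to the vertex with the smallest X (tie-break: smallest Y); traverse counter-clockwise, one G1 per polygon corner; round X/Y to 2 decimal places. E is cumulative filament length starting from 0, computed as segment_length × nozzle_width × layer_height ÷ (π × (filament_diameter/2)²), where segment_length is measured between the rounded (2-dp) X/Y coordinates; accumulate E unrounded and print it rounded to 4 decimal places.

G0 X-11.95 Y1.05 Z4.40
G1 X0.00 Y0.00 E0.1995
G1 X1.18 Y13.45 E0.4240
G1 X-10.78 Y14.49 E0.6237
G1 X-11.95 Y1.05 E0.8480

At z = 4.4 mm: the cube (footprint 13.5×12) is included at this height; the cube at (-3.5, -3.5) is not intersected at this z (z outside [13.5, 18.5]); the cube at (0, 8.5) is not intersected at this z (z outside [9, 24]); the cylinder at (0.5, 1.5) is not intersected at this z (z outside [16.5, 31]); Merging all regions: only the 13.5×12 cube is present, so the union is just that shape — 1 connected region; (rotated 85° about Z; rotation is an isometry so areas/perimeters/island counts are preserved). The outline is a single polygon with 4 vertices. Extrusion per mm of travel: 0.4 × 0.1 / (π × 0.875²) = 0.016630. Accumulating E over each segment gives final E = 0.8480.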